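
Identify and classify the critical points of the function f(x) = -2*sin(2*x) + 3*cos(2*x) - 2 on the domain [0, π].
f'(x) = -6*sin(2*x) - 4*cos(2*x)

Solve f'(x) = 0 on [0, π]:
  f'(x) = 0 ⇔ -2*cos(2*x) = 3*sin(2*x) ⇔ tan(2*x) = -2/3, i.e. 2*x = arctan(-2/3) + nπ; keep the solutions lying in [0, π].
  ⇒ x = -atan(2/3)/2 + pi/2 ≈ 1.2768, pi - atan(2/3)/2 ≈ 2.8476

f''(x) = 8*sin(2*x) - 12*cos(2*x)
Second-derivative test at each critical point:
  f''(1.2768) = 14.4222 > 0 → local minimum
  f''(2.8476) = -14.4222 < 0 → local maximum

Critical points: x = -atan(2/3)/2 + pi/2 ≈ 1.2768 (local minimum); x = pi - atan(2/3)/2 ≈ 2.8476 (local maximum)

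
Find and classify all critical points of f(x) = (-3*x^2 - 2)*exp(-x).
f'(x) = (3*x^2 - 6*x + 2)*exp(-x)

Solve f'(x) = 0:
  f'(x) = (3*x^2 - 6*x + 2)·exp(-x) and exp(-x) > 0 for every x, so f'(x) = 0 ⇔ 3*x^2 - 6*x + 2 = 0.
  3*x^2 - 6*x + 2 = 0 has no rational roots; quadratic formula: x = (6 ± √12)/6.
  ⇒ x = 1 - sqrt(3)/3 ≈ 0.4226, sqrt(3)/3 + 1 ≈ 1.5774

f''(x) = (-3*x^2 + 12*x - 8)*exp(-x)
Second-derivative test at each critical point:
  f''(0.4226) = -2.2701 < 0 → local maximum
  f''(1.5774) = 0.7154 > 0 → local minimum

Critical points: x = 1 - sqrt(3)/3 ≈ 0.4226 (local maximum); x = sqrt(3)/3 + 1 ≈ 1.5774 (local minimum)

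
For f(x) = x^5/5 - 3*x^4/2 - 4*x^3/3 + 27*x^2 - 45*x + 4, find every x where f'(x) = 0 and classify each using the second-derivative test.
f'(x) = x^4 - 6*x^3 - 4*x^2 + 54*x - 45

Solve f'(x) = 0:
  Factor: x^4 - 6*x^3 - 4*x^2 + 54*x - 45 = (x - 5)*(x - 3)*(x - 1)*(x + 3) = 0.
  ⇒ x = -3, 1, 3, 5

f''(x) = 4*x^3 - 18*x^2 - 8*x + 54
Second-derivative test at each critical point:
  f''(-3) = -192 < 0 → local maximum
  f''(1) = 32 > 0 → local minimum
  f''(3) = -24 < 0 → local maximum
  f''(5) = 64 > 0 → local minimum

Critical points: x = -3 (local maximum); x = 1 (local minimum); x = 3 (local maximum); x = 5 (local minimum)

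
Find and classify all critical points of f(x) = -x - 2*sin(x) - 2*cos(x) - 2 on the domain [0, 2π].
f'(x) = -2*sqrt(2)*cos(x + pi/4) - 1

Solve f'(x) = 0 on [0, 2π]:
  f'(x) = 0 ⇔ 2*sin(x) - 2*cos(x) = 1. Write the left side as R·cos(x + φ) with R = √((-2)² + (-2)²) = 2*sqrt(2), cos φ = -sqrt(2)/2, sin φ = -sqrt(2)/2; then cos(x + φ) = sqrt(2)/4. Solve for x and keep the solutions lying in [0, 2π].
  ⇒ x = atan((1 + sqrt(7))/(-1 + sqrt(7))) ≈ 1.1468, atan((1 - sqrt(7))/(-sqrt(7) - 1)) + pi ≈ 3.5656

f''(x) = 2*sqrt(2)*sin(x + pi/4)
Second-derivative test at each critical point:
  f''(1.1468) = 2.6458 > 0 → local minimum
  f''(3.5656) = -2.6458 < 0 → local maximum

Critical points: x = atan((1 + sqrt(7))/(-1 + sqrt(7))) ≈ 1.1468 (local minimum); x = atan((1 - sqrt(7))/(-sqrt(7) - 1)) + pi ≈ 3.5656 (local maximum)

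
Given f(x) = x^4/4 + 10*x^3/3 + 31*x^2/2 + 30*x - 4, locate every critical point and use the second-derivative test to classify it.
f'(x) = x^3 + 10*x^2 + 31*x + 30

Solve f'(x) = 0:
  Factor: x^3 + 10*x^2 + 31*x + 30 = (x + 2)*(x + 3)*(x + 5) = 0.
  ⇒ x = -5, -3, -2

f''(x) = 3*x^2 + 20*x + 31
Second-derivative test at each critical point:
  f''(-5) = 6 > 0 → local minimum
  f''(-3) = -2 < 0 → local maximum
  f''(-2) = 3 > 0 → local minimum

Critical points: x = -5 (local minimum); x = -3 (local maximum); x = -2 (local minimum)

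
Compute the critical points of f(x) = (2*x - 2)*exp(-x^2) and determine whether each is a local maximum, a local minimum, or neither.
f'(x) = 2*(-2*x*(x - 1) + 1)*exp(-x^2)

Solve f'(x) = 0:
  f'(x) = (-4*x^2 + 4*x + 2)·exp(-x^2) and exp(-x^2) > 0 for every x, so f'(x) = 0 ⇔ -4*x^2 + 4*x + 2 = 0.
  Factor: -4*x^2 + 4*x + 2 = -2*(2*x^2 - 2*x - 1); 2*x^2 - 2*x - 1 = 0 has no rational roots; quadratic formula: x = (2 ± √12)/4.
  ⇒ x = 1/2 - sqrt(3)/2 ≈ -0.3660, 1/2 + sqrt(3)/2 ≈ 1.3660

f''(x) = 4*(2*x^2*(x - 1) - 3*x + 1)*exp(-x^2)
Second-derivative test at each critical point:
  f''(-0.3660) = 6.0595 > 0 → local minimum
  f''(1.3660) = -1.0721 < 0 → local maximum

Critical points: x = 1/2 - sqrt(3)/2 ≈ -0.3660 (local minimum); x = 1/2 + sqrt(3)/2 ≈ 1.3660 (local maximum)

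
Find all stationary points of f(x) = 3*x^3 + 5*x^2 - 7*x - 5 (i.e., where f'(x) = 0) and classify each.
f'(x) = 9*x^2 + 10*x - 7

Solve f'(x) = 0:
  9*x^2 + 10*x - 7 = 0 has no rational roots; quadratic formula: x = (-10 ± √352)/18.
  ⇒ x = -2*sqrt(22)/9 - 5/9 ≈ -1.5979, -5/9 + 2*sqrt(22)/9 ≈ 0.4868

f''(x) = 18*x + 10
Second-derivative test at each critical point:
  f''(-1.5979) = -18.7617 < 0 → local maximum
  f''(0.4868) = 18.7617 > 0 → local minimum

Critical points: x = -2*sqrt(22)/9 - 5/9 ≈ -1.5979 (local maximum); x = -5/9 + 2*sqrt(22)/9 ≈ 0.4868 (local minimum)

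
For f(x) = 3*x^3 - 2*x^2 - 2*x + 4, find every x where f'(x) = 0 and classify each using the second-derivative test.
f'(x) = 9*x^2 - 4*x - 2

Solve f'(x) = 0:
  9*x^2 - 4*x - 2 = 0 has no rational roots; quadratic formula: x = (4 ± √88)/18.
  ⇒ x = 2/9 - sqrt(22)/9 ≈ -0.2989, 2/9 + sqrt(22)/9 ≈ 0.7434

f''(x) = 18*x - 4
Second-derivative test at each critical point:
  f''(-0.2989) = -9.3808 < 0 → local maximum
  f''(0.7434) = 9.3808 > 0 → local minimum

Critical points: x = 2/9 - sqrt(22)/9 ≈ -0.2989 (local maximum); x = 2/9 + sqrt(22)/9 ≈ 0.7434 (local minimum)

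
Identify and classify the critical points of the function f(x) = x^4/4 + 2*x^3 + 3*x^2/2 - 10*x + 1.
f'(x) = x^3 + 6*x^2 + 3*x - 10

Solve f'(x) = 0:
  Factor: x^3 + 6*x^2 + 3*x - 10 = (x - 1)*(x + 2)*(x + 5) = 0.
  ⇒ x = -5, -2, 1

f''(x) = 3*x^2 + 12*x + 3
Second-derivative test at each critical point:
  f''(-5) = 18 > 0 → local minimum
  f''(-2) = -9 < 0 → local maximum
  f''(1) = 18 > 0 → local minimum

Critical points: x = -5 (local minimum); x = -2 (local maximum); x = 1 (local minimum)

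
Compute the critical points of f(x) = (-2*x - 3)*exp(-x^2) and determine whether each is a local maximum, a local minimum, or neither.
f'(x) = 2*(x*(2*x + 3) - 1)*exp(-x^2)

Solve f'(x) = 0:
  f'(x) = (4*x^2 + 6*x - 2)·exp(-x^2) and exp(-x^2) > 0 for every x, so f'(x) = 0 ⇔ 4*x^2 + 6*x - 2 = 0.
  Factor: 4*x^2 + 6*x - 2 = 2*(2*x^2 + 3*x - 1); 2*x^2 + 3*x - 1 = 0 has no rational roots; quadratic formula: x = (-3 ± √17)/4.
  ⇒ x = -sqrt(17)/4 - 3/4 ≈ -1.7808, -3/4 + sqrt(17)/4 ≈ 0.2808

f''(x) = 2*(-4*x^3 - 6*x^2 + 6*x + 3)*exp(-x^2)
Second-derivative test at each critical point:
  f''(-1.7808) = -0.3460 < 0 → local maximum
  f''(0.2808) = 7.6211 > 0 → local minimum

Critical points: x = -sqrt(17)/4 - 3/4 ≈ -1.7808 (local maximum); x = -3/4 + sqrt(17)/4 ≈ 0.2808 (local minimum)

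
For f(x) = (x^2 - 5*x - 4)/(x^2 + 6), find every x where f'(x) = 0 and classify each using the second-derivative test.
f'(x) = 5*(x^2 + 4*x - 6)/(x^4 + 12*x^2 + 36)

Solve f'(x) = 0:
  f'(x) = 5*(x^2 + 4*x - 6)/(x^2 + 6)^2; the denominator is positive wherever f is defined, so f'(x) = 0 ⇔ 5*x^2 + 20*x - 30 = 0.
  Factor: 5*x^2 + 20*x - 30 = 5*(x^2 + 4*x - 6); x^2 + 4*x - 6 = 0 has no rational roots; quadratic formula: x = (-4 ± √40)/2.
  ⇒ x = -sqrt(10) - 2 ≈ -5.1623, -2 + sqrt(10) ≈ 1.1623

f''(x) = 10*(-x^3 - 6*x^2 + 18*x + 12)/(x^6 + 18*x^4 + 108*x^2 + 216)
Second-derivative test at each critical point:
  f''(-5.1623) = -0.0297 < 0 → local maximum
  f''(1.1623) = 0.5852 > 0 → local minimum

Critical points: x = -sqrt(10) - 2 ≈ -5.1623 (local maximum); x = -2 + sqrt(10) ≈ 1.1623 (local minimum)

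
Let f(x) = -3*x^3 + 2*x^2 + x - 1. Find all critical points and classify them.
f'(x) = -9*x^2 + 4*x + 1

Solve f'(x) = 0:
  9*x^2 - 4*x - 1 = 0 has no rational roots; quadratic formula: x = (4 ± √52)/18.
  ⇒ x = 2/9 - sqrt(13)/9 ≈ -0.1784, 2/9 + sqrt(13)/9 ≈ 0.6228

f''(x) = 4 - 18*x
Second-derivative test at each critical point:
  f''(-0.1784) = 7.2111 > 0 → local minimum
  f''(0.6228) = -7.2111 < 0 → local maximum

Critical points: x = 2/9 - sqrt(13)/9 ≈ -0.1784 (local minimum); x = 2/9 + sqrt(13)/9 ≈ 0.6228 (local maximum)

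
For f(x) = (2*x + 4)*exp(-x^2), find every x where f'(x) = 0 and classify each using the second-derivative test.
f'(x) = 2*(-2*x*(x + 2) + 1)*exp(-x^2)

Solve f'(x) = 0:
  f'(x) = (-4*x^2 - 8*x + 2)·exp(-x^2) and exp(-x^2) > 0 for every x, so f'(x) = 0 ⇔ -4*x^2 - 8*x + 2 = 0.
  Factor: -4*x^2 - 8*x + 2 = -2*(2*x^2 + 4*x - 1); 2*x^2 + 4*x - 1 = 0 has no rational roots; quadratic formula: x = (-4 ± √24)/4.
  ⇒ x = -sqrt(6)/2 - 1 ≈ -2.2247, -1 + sqrt(6)/2 ≈ 0.2247

f''(x) = 4*(2*x^2*(x + 2) - 3*x - 2)*exp(-x^2)
Second-derivative test at each critical point:
  f''(-2.2247) = 0.0694 > 0 → local minimum
  f''(0.2247) = -9.3154 < 0 → local maximum

Critical points: x = -sqrt(6)/2 - 1 ≈ -2.2247 (local minimum); x = -1 + sqrt(6)/2 ≈ 0.2247 (local maximum)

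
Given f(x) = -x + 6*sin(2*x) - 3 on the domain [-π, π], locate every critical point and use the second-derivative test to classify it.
f'(x) = 12*cos(2*x) - 1

Solve f'(x) = 0 on [-π, π]:
  f'(x) = 0 ⇔ cos(2*x) = 1/12, i.e. 2*x = ±arccos(1/12) + 2nπ; keep the solutions lying in [-π, π].
  ⇒ x = -pi + acos(1/12)/2 ≈ -2.3979, -acos(1/12)/2 ≈ -0.7437, acos(1/12)/2 ≈ 0.7437, pi - acos(1/12)/2 ≈ 2.3979

f''(x) = -24*sin(2*x)
Second-derivative test at each critical point:
  f''(-2.3979) = -23.9165 < 0 → local maximum
  f''(-0.7437) = 23.9165 > 0 → local minimum
  f''(0.7437) = -23.9165 < 0 → local maximum
  f''(2.3979) = 23.9165 > 0 → local minimum

Critical points: x = -pi + acos(1/12)/2 ≈ -2.3979 (local maximum); x = -acos(1/12)/2 ≈ -0.7437 (local minimum); x = acos(1/12)/2 ≈ 0.7437 (local maximum); x = pi - acos(1/12)/2 ≈ 2.3979 (local minimum)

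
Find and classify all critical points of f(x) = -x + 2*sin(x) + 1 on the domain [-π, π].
f'(x) = 2*cos(x) - 1

Solve f'(x) = 0 on [-π, π]:
  f'(x) = 0 ⇔ cos(x) = 1/2, i.e. x = ±arccos(1/2) + 2nπ; keep the solutions lying in [-π, π].
  ⇒ x = -pi/3 ≈ -1.0472, pi/3 ≈ 1.0472

f''(x) = -2*sin(x)
Second-derivative test at each critical point:
  f''(-1.0472) = 1.7321 > 0 → local minimum
  f''(1.0472) = -1.7321 < 0 → local maximum

Critical points: x = -pi/3 ≈ -1.0472 (local minimum); x = pi/3 ≈ 1.0472 (local maximum)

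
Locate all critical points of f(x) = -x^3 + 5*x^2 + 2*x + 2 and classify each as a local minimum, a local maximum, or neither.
f'(x) = -3*x^2 + 10*x + 2

Solve f'(x) = 0:
  3*x^2 - 10*x - 2 = 0 has no rational roots; quadratic formula: x = (10 ± √124)/6.
  ⇒ x = 5/3 - sqrt(31)/3 ≈ -0.1893, 5/3 + sqrt(31)/3 ≈ 3.5226

f''(x) = 10 - 6*x
Second-derivative test at each critical point:
  f''(-0.1893) = 11.1355 > 0 → local minimum
  f''(3.5226) = -11.1355 < 0 → local maximum

Critical points: x = 5/3 - sqrt(31)/3 ≈ -0.1893 (local minimum); x = 5/3 + sqrt(31)/3 ≈ 3.5226 (local maximum)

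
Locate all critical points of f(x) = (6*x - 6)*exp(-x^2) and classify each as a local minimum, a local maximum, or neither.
f'(x) = 6*(-2*x*(x - 1) + 1)*exp(-x^2)

Solve f'(x) = 0:
  f'(x) = (-12*x^2 + 12*x + 6)·exp(-x^2) and exp(-x^2) > 0 for every x, so f'(x) = 0 ⇔ -12*x^2 + 12*x + 6 = 0.
  Factor: -12*x^2 + 12*x + 6 = -6*(2*x^2 - 2*x - 1); 2*x^2 - 2*x - 1 = 0 has no rational roots; quadratic formula: x = (2 ± √12)/4.
  ⇒ x = 1/2 - sqrt(3)/2 ≈ -0.3660, 1/2 + sqrt(3)/2 ≈ 1.3660

f''(x) = 12*(2*x^2*(x - 1) - 3*x + 1)*exp(-x^2)
Second-derivative test at each critical point:
  f''(-0.3660) = 18.1785 > 0 → local minimum
  f''(1.3660) = -3.2162 < 0 → local maximum

Critical points: x = 1/2 - sqrt(3)/2 ≈ -0.3660 (local minimum); x = 1/2 + sqrt(3)/2 ≈ 1.3660 (local maximum)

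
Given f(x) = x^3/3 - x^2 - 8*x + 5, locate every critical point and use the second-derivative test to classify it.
f'(x) = x^2 - 2*x - 8

Solve f'(x) = 0:
  Factor: x^2 - 2*x - 8 = (x - 4)*(x + 2) = 0.
  ⇒ x = -2, 4

f''(x) = 2*x - 2
Second-derivative test at each critical point:
  f''(-2) = -6 < 0 → local maximum
  f''(4) = 6 > 0 → local minimum

Critical points: x = -2 (local maximum); x = 4 (local minimum)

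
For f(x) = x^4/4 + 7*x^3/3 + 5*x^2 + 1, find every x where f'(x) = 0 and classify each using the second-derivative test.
f'(x) = x*(x^2 + 7*x + 10)

Solve f'(x) = 0:
  Factor: x^3 + 7*x^2 + 10*x = x*(x + 2)*(x + 5) = 0.
  ⇒ x = -5, -2, 0

f''(x) = 3*x^2 + 14*x + 10
Second-derivative test at each critical point:
  f''(-5) = 15 > 0 → local minimum
  f''(-2) = -6 < 0 → local maximum
  f''(0) = 10 > 0 → local minimum

Critical points: x = -5 (local minimum); x = -2 (local maximum); x = 0 (local minimum)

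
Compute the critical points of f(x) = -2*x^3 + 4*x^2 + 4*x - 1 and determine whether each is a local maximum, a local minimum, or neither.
f'(x) = -6*x^2 + 8*x + 4

Solve f'(x) = 0:
  Factor: -6*x^2 + 8*x + 4 = -2*(3*x^2 - 4*x - 2); 3*x^2 - 4*x - 2 = 0 has no rational roots; quadratic formula: x = (4 ± √40)/6.
  ⇒ x = 2/3 - sqrt(10)/3 ≈ -0.3874, 2/3 + sqrt(10)/3 ≈ 1.7208

f''(x) = 8 - 12*x
Second-derivative test at each critical point:
  f''(-0.3874) = 12.6491 > 0 → local minimum
  f''(1.7208) = -12.6491 < 0 → local maximum

Critical points: x = 2/3 - sqrt(10)/3 ≈ -0.3874 (local minimum); x = 2/3 + sqrt(10)/3 ≈ 1.7208 (local maximum)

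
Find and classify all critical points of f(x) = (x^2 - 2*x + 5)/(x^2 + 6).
f'(x) = 2*(x^2 + x - 6)/(x^4 + 12*x^2 + 36)

Solve f'(x) = 0:
  f'(x) = 2*(x - 2)*(x + 3)/(x^2 + 6)^2; the denominator is positive wherever f is defined, so f'(x) = 0 ⇔ 2*x^2 + 2*x - 12 = 0.
  Factor: 2*x^2 + 2*x - 12 = 2*(x - 2)*(x + 3) = 0.
  ⇒ x = -3, 2

f''(x) = 2*(-2*x^3 - 3*x^2 + 36*x + 6)/(x^6 + 18*x^4 + 108*x^2 + 216)
Second-derivative test at each critical point:
  f''(-3) = -2/45 < 0 → local maximum
  f''(2) = 1/10 > 0 → local minimum

Critical points: x = -3 (local maximum); x = 2 (local minimum)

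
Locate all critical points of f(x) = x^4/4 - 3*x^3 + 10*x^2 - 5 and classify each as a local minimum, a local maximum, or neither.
f'(x) = x*(x^2 - 9*x + 20)

Solve f'(x) = 0:
  Factor: x^3 - 9*x^2 + 20*x = x*(x - 5)*(x - 4) = 0.
  ⇒ x = 0, 4, 5

f''(x) = 3*x^2 - 18*x + 20
Second-derivative test at each critical point:
  f''(0) = 20 > 0 → local minimum
  f''(4) = -4 < 0 → local maximum
  f''(5) = 5 > 0 → local minimum

Critical points: x = 0 (local minimum); x = 4 (local maximum); x = 5 (local minimum)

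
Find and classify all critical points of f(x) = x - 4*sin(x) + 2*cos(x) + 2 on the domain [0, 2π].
f'(x) = -2*sin(x) - 4*cos(x) + 1

Solve f'(x) = 0 on [0, 2π]:
  f'(x) = 0 ⇔ -2*sin(x) - 4*cos(x) = -1. Write the left side as R·cos(x + φ) with R = √((-4)² + 2²) = 2*sqrt(5), cos φ = -2*sqrt(5)/5, sin φ = sqrt(5)/5; then cos(x + φ) = -sqrt(5)/10. Solve for x and keep the solutions lying in [0, 2π].
  ⇒ x = atan((1 + 2*sqrt(19))/(2 - sqrt(19))) + pi ≈ 1.8089, atan((1 - 2*sqrt(19))/(2 + sqrt(19))) + 2*pi ≈ 5.4015

f''(x) = 4*sin(x) - 2*cos(x)
Second-derivative test at each critical point:
  f''(1.8089) = 4.3589 > 0 → local minimum
  f''(5.4015) = -4.3589 < 0 → local maximum

Critical points: x = atan((1 + 2*sqrt(19))/(2 - sqrt(19))) + pi ≈ 1.8089 (local minimum); x = atan((1 - 2*sqrt(19))/(2 + sqrt(19))) + 2*pi ≈ 5.4015 (local maximum)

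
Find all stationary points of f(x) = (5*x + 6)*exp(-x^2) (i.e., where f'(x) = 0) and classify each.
f'(x) = (-2*x*(5*x + 6) + 5)*exp(-x^2)

Solve f'(x) = 0:
  f'(x) = (-10*x^2 - 12*x + 5)·exp(-x^2) and exp(-x^2) > 0 for every x, so f'(x) = 0 ⇔ -10*x^2 - 12*x + 5 = 0.
  10*x^2 + 12*x - 5 = 0 has no rational roots; quadratic formula: x = (-12 ± √344)/20.
  ⇒ x = -sqrt(86)/10 - 3/5 ≈ -1.5274, -3/5 + sqrt(86)/10 ≈ 0.3274

f''(x) = 2*(2*x^2*(5*x + 6) - 15*x - 6)*exp(-x^2)
Second-derivative test at each critical point:
  f''(-1.5274) = 1.7995 > 0 → local minimum
  f''(0.3274) = -16.6624 < 0 → local maximum

Critical points: x = -sqrt(86)/10 - 3/5 ≈ -1.5274 (local minimum); x = -3/5 + sqrt(86)/10 ≈ 0.3274 (local maximum)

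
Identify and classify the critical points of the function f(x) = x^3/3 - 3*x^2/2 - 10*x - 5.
f'(x) = x^2 - 3*x - 10

Solve f'(x) = 0:
  Factor: x^2 - 3*x - 10 = (x - 5)*(x + 2) = 0.
  ⇒ x = -2, 5

f''(x) = 2*x - 3
Second-derivative test at each critical point:
  f''(-2) = -7 < 0 → local maximum
  f''(5) = 7 > 0 → local minimum

Critical points: x = -2 (local maximum); x = 5 (local minimum)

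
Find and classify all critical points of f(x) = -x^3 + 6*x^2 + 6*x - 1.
f'(x) = -3*x^2 + 12*x + 6

Solve f'(x) = 0:
  Factor: -3*x^2 + 12*x + 6 = -3*(x^2 - 4*x - 2); x^2 - 4*x - 2 = 0 has no rational roots; quadratic formula: x = (4 ± √24)/2.
  ⇒ x = 2 - sqrt(6) ≈ -0.4495, 2 + sqrt(6) ≈ 4.4495

f''(x) = 12 - 6*x
Second-derivative test at each critical point:
  f''(-0.4495) = 14.6969 > 0 → local minimum
  f''(4.4495) = -14.6969 < 0 → local maximum

Critical points: x = 2 - sqrt(6) ≈ -0.4495 (local minimum); x = 2 + sqrt(6) ≈ 4.4495 (local maximum)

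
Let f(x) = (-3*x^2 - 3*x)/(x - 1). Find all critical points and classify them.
f'(x) = 3*(-x^2 + 2*x + 1)/(x^2 - 2*x + 1)

Solve f'(x) = 0:
  f'(x) = -3*(x^2 - 2*x - 1)/(x - 1)^2; the denominator is positive wherever f is defined, so f'(x) = 0 ⇔ -3*x^2 + 6*x + 3 = 0.
  Factor: -3*x^2 + 6*x + 3 = -3*(x^2 - 2*x - 1); x^2 - 2*x - 1 = 0 has no rational roots; quadratic formula: x = (2 ± √8)/2.
  ⇒ x = 1 - sqrt(2) ≈ -0.4142, 1 + sqrt(2) ≈ 2.4142

f''(x) = -12/(x^3 - 3*x^2 + 3*x - 1)
Second-derivative test at each critical point:
  f''(-0.4142) = 4.2426 > 0 → local minimum
  f''(2.4142) = -4.2426 < 0 → local maximum

Critical points: x = 1 - sqrt(2) ≈ -0.4142 (local minimum); x = 1 + sqrt(2) ≈ 2.4142 (local maximum)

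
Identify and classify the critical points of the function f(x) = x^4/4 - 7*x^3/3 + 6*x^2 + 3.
f'(x) = x*(x^2 - 7*x + 12)

Solve f'(x) = 0:
  Factor: x^3 - 7*x^2 + 12*x = x*(x - 4)*(x - 3) = 0.
  ⇒ x = 0, 3, 4

f''(x) = 3*x^2 - 14*x + 12
Second-derivative test at each critical point:
  f''(0) = 12 > 0 → local minimum
  f''(3) = -3 < 0 → local maximum
  f''(4) = 4 > 0 → local minimum

Critical points: x = 0 (local minimum); x = 3 (local maximum); x = 4 (local minimum)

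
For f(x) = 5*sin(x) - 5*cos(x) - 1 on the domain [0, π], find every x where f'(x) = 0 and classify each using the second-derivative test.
f'(x) = 5*sqrt(2)*sin(x + pi/4)

Solve f'(x) = 0 on [0, π]:
  f'(x) = 0 ⇔ 5*cos(x) = -5*sin(x) ⇔ tan(x) = -1, i.e. x = arctan(-1) + nπ; keep the solutions lying in [0, π].
  ⇒ x = 3*pi/4 ≈ 2.3562

f''(x) = 5*sqrt(2)*cos(x + pi/4)
Second-derivative test at each critical point:
  f''(2.3562) = -7.0711 < 0 → local maximum

Critical points: x = 3*pi/4 ≈ 2.3562 (local maximum)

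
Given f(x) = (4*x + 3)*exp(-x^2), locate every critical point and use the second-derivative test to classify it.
f'(x) = 2*(-x*(4*x + 3) + 2)*exp(-x^2)

Solve f'(x) = 0:
  f'(x) = (-8*x^2 - 6*x + 4)·exp(-x^2) and exp(-x^2) > 0 for every x, so f'(x) = 0 ⇔ -8*x^2 - 6*x + 4 = 0.
  Factor: -8*x^2 - 6*x + 4 = -2*(4*x^2 + 3*x - 2); 4*x^2 + 3*x - 2 = 0 has no rational roots; quadratic formula: x = (-3 ± √41)/8.
  ⇒ x = -sqrt(41)/8 - 3/8 ≈ -1.1754, -3/8 + sqrt(41)/8 ≈ 0.4254

f''(x) = 2*(2*x^2*(4*x + 3) - 12*x - 3)*exp(-x^2)
Second-derivative test at each critical point:
  f''(-1.1754) = 3.2168 > 0 → local minimum
  f''(0.4254) = -10.6864 < 0 → local maximum

Critical points: x = -sqrt(41)/8 - 3/8 ≈ -1.1754 (local minimum); x = -3/8 + sqrt(41)/8 ≈ 0.4254 (local maximum)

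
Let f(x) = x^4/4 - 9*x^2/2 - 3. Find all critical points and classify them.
f'(x) = x*(x^2 - 9)

Solve f'(x) = 0:
  Factor: x^3 - 9*x = x*(x - 3)*(x + 3) = 0.
  ⇒ x = -3, 0, 3

f''(x) = 3*x^2 - 9
Second-derivative test at each critical point:
  f''(-3) = 18 > 0 → local minimum
  f''(0) = -9 < 0 → local maximum
  f''(3) = 18 > 0 → local minimum

Critical points: x = -3 (local minimum); x = 0 (local maximum); x = 3 (local minimum)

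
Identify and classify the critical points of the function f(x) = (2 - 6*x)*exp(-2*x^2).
f'(x) = 2*(4*x*(3*x - 1) - 3)*exp(-2*x^2)

Solve f'(x) = 0:
  f'(x) = (24*x^2 - 8*x - 6)·exp(-2*x^2) and exp(-2*x^2) > 0 for every x, so f'(x) = 0 ⇔ 24*x^2 - 8*x - 6 = 0.
  Factor: 24*x^2 - 8*x - 6 = 2*(12*x^2 - 4*x - 3); 12*x^2 - 4*x - 3 = 0 has no rational roots; quadratic formula: x = (4 ± √160)/24.
  ⇒ x = 1/6 - sqrt(10)/6 ≈ -0.3604, 1/6 + sqrt(10)/6 ≈ 0.6937

f''(x) = 8*(4*x^2*(1 - 3*x) + 9*x - 1)*exp(-2*x^2)
Second-derivative test at each critical point:
  f''(-0.3604) = -19.5112 < 0 → local maximum
  f''(0.6937) = 9.6626 > 0 → local minimum

Critical points: x = 1/6 - sqrt(10)/6 ≈ -0.3604 (local maximum); x = 1/6 + sqrt(10)/6 ≈ 0.6937 (local minimum)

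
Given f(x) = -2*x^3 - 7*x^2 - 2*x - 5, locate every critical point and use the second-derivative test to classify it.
f'(x) = -6*x^2 - 14*x - 2

Solve f'(x) = 0:
  Factor: -6*x^2 - 14*x - 2 = -2*(3*x^2 + 7*x + 1); 3*x^2 + 7*x + 1 = 0 has no rational roots; quadratic formula: x = (-7 ± √37)/6.
  ⇒ x = -7/6 - sqrt(37)/6 ≈ -2.1805, -7/6 + sqrt(37)/6 ≈ -0.1529

f''(x) = -12*x - 14
Second-derivative test at each critical point:
  f''(-2.1805) = 12.1655 > 0 → local minimum
  f''(-0.1529) = -12.1655 < 0 → local maximum

Critical points: x = -7/6 - sqrt(37)/6 ≈ -2.1805 (local minimum); x = -7/6 + sqrt(37)/6 ≈ -0.1529 (local maximum)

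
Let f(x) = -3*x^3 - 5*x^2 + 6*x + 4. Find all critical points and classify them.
f'(x) = -9*x^2 - 10*x + 6

Solve f'(x) = 0:
  9*x^2 + 10*x - 6 = 0 has no rational roots; quadratic formula: x = (-10 ± √316)/18.
  ⇒ x = -sqrt(79)/9 - 5/9 ≈ -1.5431, -5/9 + sqrt(79)/9 ≈ 0.4320

f''(x) = -18*x - 10
Second-derivative test at each critical point:
  f''(-1.5431) = 17.7764 > 0 → local minimum
  f''(0.4320) = -17.7764 < 0 → local maximum

Critical points: x = -sqrt(79)/9 - 5/9 ≈ -1.5431 (local minimum); x = -5/9 + sqrt(79)/9 ≈ 0.4320 (local maximum)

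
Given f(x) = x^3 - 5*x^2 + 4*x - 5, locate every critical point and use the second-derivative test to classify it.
f'(x) = 3*x^2 - 10*x + 4

Solve f'(x) = 0:
  3*x^2 - 10*x + 4 = 0 has no rational roots; quadratic formula: x = (10 ± √52)/6.
  ⇒ x = 5/3 - sqrt(13)/3 ≈ 0.4648, sqrt(13)/3 + 5/3 ≈ 2.8685

f''(x) = 6*x - 10
Second-derivative test at each critical point:
  f''(0.4648) = -7.2111 < 0 → local maximum
  f''(2.8685) = 7.2111 > 0 → local minimum

Critical points: x = 5/3 - sqrt(13)/3 ≈ 0.4648 (local maximum); x = sqrt(13)/3 + 5/3 ≈ 2.8685 (local minimum)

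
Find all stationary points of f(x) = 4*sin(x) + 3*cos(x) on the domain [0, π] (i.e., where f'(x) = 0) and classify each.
f'(x) = -3*sin(x) + 4*cos(x)

Solve f'(x) = 0 on [0, π]:
  f'(x) = 0 ⇔ 4*cos(x) = 3*sin(x) ⇔ tan(x) = 4/3, i.e. x = arctan(4/3) + nπ; keep the solutions lying in [0, π].
  ⇒ x = atan(4/3) ≈ 0.9273

f''(x) = -4*sin(x) - 3*cos(x)
Second-derivative test at each critical point:
  f''(0.9273) = -5 < 0 → local maximum

Critical points: x = atan(4/3) ≈ 0.9273 (local maximum)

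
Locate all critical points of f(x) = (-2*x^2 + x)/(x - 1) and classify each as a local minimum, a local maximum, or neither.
f'(x) = (-2*x^2 + 4*x - 1)/(x^2 - 2*x + 1)

Solve f'(x) = 0:
  f'(x) = -(2*x^2 - 4*x + 1)/(x - 1)^2; the denominator is positive wherever f is defined, so f'(x) = 0 ⇔ -2*x^2 + 4*x - 1 = 0.
  2*x^2 - 4*x + 1 = 0 has no rational roots; quadratic formula: x = (4 ± √8)/4.
  ⇒ x = 1 - sqrt(2)/2 ≈ 0.2929, sqrt(2)/2 + 1 ≈ 1.7071

f''(x) = -2/(x^3 - 3*x^2 + 3*x - 1)
Second-derivative test at each critical point:
  f''(0.2929) = 5.6569 > 0 → local minimum
  f''(1.7071) = -5.6569 < 0 → local maximum

Critical points: x = 1 - sqrt(2)/2 ≈ 0.2929 (local minimum); x = sqrt(2)/2 + 1 ≈ 1.7071 (local maximum)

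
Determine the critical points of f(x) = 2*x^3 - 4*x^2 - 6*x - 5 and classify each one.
f'(x) = 6*x^2 - 8*x - 6

Solve f'(x) = 0:
  Factor: 6*x^2 - 8*x - 6 = 2*(3*x^2 - 4*x - 3); 3*x^2 - 4*x - 3 = 0 has no rational roots; quadratic formula: x = (4 ± √52)/6.
  ⇒ x = 2/3 - sqrt(13)/3 ≈ -0.5352, 2/3 + sqrt(13)/3 ≈ 1.8685

f''(x) = 12*x - 8
Second-derivative test at each critical point:
  f''(-0.5352) = -14.4222 < 0 → local maximum
  f''(1.8685) = 14.4222 > 0 → local minimum

Critical points: x = 2/3 - sqrt(13)/3 ≈ -0.5352 (local maximum); x = 2/3 + sqrt(13)/3 ≈ 1.8685 (local minimum)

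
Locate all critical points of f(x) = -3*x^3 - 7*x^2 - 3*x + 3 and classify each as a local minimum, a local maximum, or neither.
f'(x) = -9*x^2 - 14*x - 3

Solve f'(x) = 0:
  9*x^2 + 14*x + 3 = 0 has no rational roots; quadratic formula: x = (-14 ± √88)/18.
  ⇒ x = -7/9 - sqrt(22)/9 ≈ -1.2989, -7/9 + sqrt(22)/9 ≈ -0.2566

f''(x) = -18*x - 14
Second-derivative test at each critical point:
  f''(-1.2989) = 9.3808 > 0 → local minimum
  f''(-0.2566) = -9.3808 < 0 → local maximum

Critical points: x = -7/9 - sqrt(22)/9 ≈ -1.2989 (local minimum); x = -7/9 + sqrt(22)/9 ≈ -0.2566 (local maximum)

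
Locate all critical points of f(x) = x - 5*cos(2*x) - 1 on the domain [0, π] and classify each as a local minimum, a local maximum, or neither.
f'(x) = 10*sin(2*x) + 1

Solve f'(x) = 0 on [0, π]:
  f'(x) = 0 ⇔ sin(2*x) = -1/10, i.e. 2*x = arcsin(-1/10) + 2nπ or 2*x = π − arcsin(-1/10) + 2nπ; keep the solutions lying in [0, π].
  ⇒ x = asin(1/10)/2 + pi/2 ≈ 1.6209, pi - asin(1/10)/2 ≈ 3.0915

f''(x) = 20*cos(2*x)
Second-derivative test at each critical point:
  f''(1.6209) = -19.8997 < 0 → local maximum
  f''(3.0915) = 19.8997 > 0 → local minimum

Critical points: x = asin(1/10)/2 + pi/2 ≈ 1.6209 (local maximum); x = pi - asin(1/10)/2 ≈ 3.0915 (local minimum)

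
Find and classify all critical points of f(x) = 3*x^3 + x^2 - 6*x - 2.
f'(x) = 9*x^2 + 2*x - 6

Solve f'(x) = 0:
  9*x^2 + 2*x - 6 = 0 has no rational roots; quadratic formula: x = (-2 ± √220)/18.
  ⇒ x = -sqrt(55)/9 - 1/9 ≈ -0.9351, -1/9 + sqrt(55)/9 ≈ 0.7129

f''(x) = 18*x + 2
Second-derivative test at each critical point:
  f''(-0.9351) = -14.8324 < 0 → local maximum
  f''(0.7129) = 14.8324 > 0 → local minimum

Critical points: x = -sqrt(55)/9 - 1/9 ≈ -0.9351 (local maximum); x = -1/9 + sqrt(55)/9 ≈ 0.7129 (local minimum)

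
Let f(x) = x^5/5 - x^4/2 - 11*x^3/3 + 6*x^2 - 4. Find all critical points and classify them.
f'(x) = x*(x^3 - 2*x^2 - 11*x + 12)

Solve f'(x) = 0:
  Factor: x^4 - 2*x^3 - 11*x^2 + 12*x = x*(x - 4)*(x - 1)*(x + 3) = 0.
  ⇒ x = -3, 0, 1, 4

f''(x) = 4*x^3 - 6*x^2 - 22*x + 12
Second-derivative test at each critical point:
  f''(-3) = -84 < 0 → local maximum
  f''(0) = 12 > 0 → local minimum
  f''(1) = -12 < 0 → local maximum
  f''(4) = 84 > 0 → local minimum

Critical points: x = -3 (local maximum); x = 0 (local minimum); x = 1 (local maximum); x = 4 (local minimum)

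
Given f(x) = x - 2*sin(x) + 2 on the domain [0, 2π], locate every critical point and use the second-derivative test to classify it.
f'(x) = 1 - 2*cos(x)

Solve f'(x) = 0 on [0, 2π]:
  f'(x) = 0 ⇔ cos(x) = 1/2, i.e. x = ±arccos(1/2) + 2nπ; keep the solutions lying in [0, 2π].
  ⇒ x = pi/3 ≈ 1.0472, 5*pi/3 ≈ 5.2360

f''(x) = 2*sin(x)
Second-derivative test at each critical point:
  f''(1.0472) = 1.7321 > 0 → local minimum
  f''(5.2360) = -1.7321 < 0 → local maximum

Critical points: x = pi/3 ≈ 1.0472 (local minimum); x = 5*pi/3 ≈ 5.2360 (local maximum)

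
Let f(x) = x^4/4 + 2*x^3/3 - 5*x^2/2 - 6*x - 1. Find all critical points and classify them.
f'(x) = x^3 + 2*x^2 - 5*x - 6

Solve f'(x) = 0:
  Factor: x^3 + 2*x^2 - 5*x - 6 = (x - 2)*(x + 1)*(x + 3) = 0.
  ⇒ x = -3, -1, 2

f''(x) = 3*x^2 + 4*x - 5
Second-derivative test at each critical point:
  f''(-3) = 10 > 0 → local minimum
  f''(-1) = -6 < 0 → local maximum
  f''(2) = 15 > 0 → local minimum

Critical points: x = -3 (local minimum); x = -1 (local maximum); x = 2 (local minimum)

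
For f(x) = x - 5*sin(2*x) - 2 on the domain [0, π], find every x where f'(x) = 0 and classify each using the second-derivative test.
f'(x) = 1 - 10*cos(2*x)

Solve f'(x) = 0 on [0, π]:
  f'(x) = 0 ⇔ cos(2*x) = 1/10, i.e. 2*x = ±arccos(1/10) + 2nπ; keep the solutions lying in [0, π].
  ⇒ x = acos(1/10)/2 ≈ 0.7353, pi - acos(1/10)/2 ≈ 2.4063

f''(x) = 20*sin(2*x)
Second-derivative test at each critical point:
  f''(0.7353) = 19.8997 > 0 → local minimum
  f''(2.4063) = -19.8997 < 0 → local maximum

Critical points: x = acos(1/10)/2 ≈ 0.7353 (local minimum); x = pi - acos(1/10)/2 ≈ 2.4063 (local maximum)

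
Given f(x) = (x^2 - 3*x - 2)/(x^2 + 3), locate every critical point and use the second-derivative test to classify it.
f'(x) = (3*x^2 + 10*x - 9)/(x^4 + 6*x^2 + 9)

Solve f'(x) = 0:
  f'(x) = (3*x^2 + 10*x - 9)/(x^2 + 3)^2; the denominator is positive wherever f is defined, so f'(x) = 0 ⇔ 3*x^2 + 10*x - 9 = 0.
  3*x^2 + 10*x - 9 = 0 has no rational roots; quadratic formula: x = (-10 ± √208)/6.
  ⇒ x = -2*sqrt(13)/3 - 5/3 ≈ -4.0704, -5/3 + 2*sqrt(13)/3 ≈ 0.7370

f''(x) = 6*(-x^3 - 5*x^2 + 9*x + 5)/(x^6 + 9*x^4 + 27*x^2 + 27)
Second-derivative test at each critical point:
  f''(-4.0704) = -0.0377 < 0 → local maximum
  f''(0.7370) = 1.1488 > 0 → local minimum

Critical points: x = -2*sqrt(13)/3 - 5/3 ≈ -4.0704 (local maximum); x = -5/3 + 2*sqrt(13)/3 ≈ 0.7370 (local minimum)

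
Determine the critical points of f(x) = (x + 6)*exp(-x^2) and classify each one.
f'(x) = (-2*x*(x + 6) + 1)*exp(-x^2)

Solve f'(x) = 0:
  f'(x) = (-2*x^2 - 12*x + 1)·exp(-x^2) and exp(-x^2) > 0 for every x, so f'(x) = 0 ⇔ -2*x^2 - 12*x + 1 = 0.
  2*x^2 + 12*x - 1 = 0 has no rational roots; quadratic formula: x = (-12 ± √152)/4.
  ⇒ x = -sqrt(38)/2 - 3 ≈ -6.0822, -3 + sqrt(38)/2 ≈ 0.0822

f''(x) = 2*(2*x^2*(x + 6) - 3*x - 6)*exp(-x^2)
Second-derivative test at each critical point:
  f''(-6.0822) = 1.059e-15 > 0 → local minimum
  f''(0.0822) = -12.2458 < 0 → local maximum

Critical points: x = -sqrt(38)/2 - 3 ≈ -6.0822 (local minimum); x = -3 + sqrt(38)/2 ≈ 0.0822 (local maximum)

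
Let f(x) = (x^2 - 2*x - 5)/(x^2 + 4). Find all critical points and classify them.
f'(x) = 2*(x^2 + 9*x - 4)/(x^4 + 8*x^2 + 16)

Solve f'(x) = 0:
  f'(x) = 2*(x^2 + 9*x - 4)/(x^2 + 4)^2; the denominator is positive wherever f is defined, so f'(x) = 0 ⇔ 2*x^2 + 18*x - 8 = 0.
  Factor: 2*x^2 + 18*x - 8 = 2*(x^2 + 9*x - 4); x^2 + 9*x - 4 = 0 has no rational roots; quadratic formula: x = (-9 ± √97)/2.
  ⇒ x = -sqrt(97)/2 - 9/2 ≈ -9.4244, -9/2 + sqrt(97)/2 ≈ 0.4244

f''(x) = 2*(-2*x^3 - 27*x^2 + 24*x + 36)/(x^6 + 12*x^4 + 48*x^2 + 64)
Second-derivative test at each critical point:
  f''(-9.4244) = -0.0023 < 0 → local maximum
  f''(0.4244) = 1.1273 > 0 → local minimum

Critical points: x = -sqrt(97)/2 - 9/2 ≈ -9.4244 (local maximum); x = -9/2 + sqrt(97)/2 ≈ 0.4244 (local minimum)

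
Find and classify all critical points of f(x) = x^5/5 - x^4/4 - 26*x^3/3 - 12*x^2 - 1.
f'(x) = x*(x^3 - x^2 - 26*x - 24)

Solve f'(x) = 0:
  Factor: x^4 - x^3 - 26*x^2 - 24*x = x*(x - 6)*(x + 1)*(x + 4) = 0.
  ⇒ x = -4, -1, 0, 6

f''(x) = 4*x^3 - 3*x^2 - 52*x - 24
Second-derivative test at each critical point:
  f''(-4) = -120 < 0 → local maximum
  f''(-1) = 21 > 0 → local minimum
  f''(0) = -24 < 0 → local maximum
  f''(6) = 420 > 0 → local minimum

Critical points: x = -4 (local maximum); x = -1 (local minimum); x = 0 (local maximum); x = 6 (local minimum)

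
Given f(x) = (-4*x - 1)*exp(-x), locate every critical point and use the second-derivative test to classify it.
f'(x) = (4*x - 3)*exp(-x)

Solve f'(x) = 0:
  f'(x) = (4*x - 3)·exp(-x) and exp(-x) > 0 for every x, so f'(x) = 0 ⇔ 4*x - 3 = 0.
  4*x - 3 = 0.
  ⇒ x = 3/4

f''(x) = (7 - 4*x)*exp(-x)
Second-derivative test at each critical point:
  f''(3/4) = 1.8895 > 0 → local minimum

Critical points: x = 3/4 (local minimum)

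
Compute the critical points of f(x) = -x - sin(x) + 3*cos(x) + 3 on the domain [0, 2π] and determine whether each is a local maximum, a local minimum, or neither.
f'(x) = -3*sin(x) - cos(x) - 1

Solve f'(x) = 0 on [0, 2π]:
  f'(x) = 0 ⇔ -3*sin(x) - cos(x) = 1. Write the left side as R·cos(x + φ) with R = √((-1)² + 3²) = sqrt(10), cos φ = -sqrt(10)/10, sin φ = 3*sqrt(10)/10; then cos(x + φ) = sqrt(10)/10. Solve for x and keep the solutions lying in [0, 2π].
  ⇒ x = pi ≈ 3.1416, -atan(3/4) + 2*pi ≈ 5.6397

f''(x) = sin(x) - 3*cos(x)
Second-derivative test at each critical point:
  f''(3.1416) = 3 > 0 → local minimum
  f''(5.6397) = -3 < 0 → local maximum

Critical points: x = pi ≈ 3.1416 (local minimum); x = -atan(3/4) + 2*pi ≈ 5.6397 (local maximum)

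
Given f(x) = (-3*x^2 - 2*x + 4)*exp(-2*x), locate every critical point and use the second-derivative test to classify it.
f'(x) = 2*(3*x^2 - x - 5)*exp(-2*x)

Solve f'(x) = 0:
  f'(x) = (6*x^2 - 2*x - 10)·exp(-2*x) and exp(-2*x) > 0 for every x, so f'(x) = 0 ⇔ 6*x^2 - 2*x - 10 = 0.
  Factor: 6*x^2 - 2*x - 10 = 2*(3*x^2 - x - 5); 3*x^2 - x - 5 = 0 has no rational roots; quadratic formula: x = (1 ± √61)/6.
  ⇒ x = 1/6 - sqrt(61)/6 ≈ -1.1350, 1/6 + sqrt(61)/6 ≈ 1.4684

f''(x) = 2*(-6*x^2 + 8*x + 9)*exp(-2*x)
Second-derivative test at each critical point:
  f''(-1.1350) = -151.2097 < 0 → local maximum
  f''(1.4684) = 0.8285 > 0 → local minimum

Critical points: x = 1/6 - sqrt(61)/6 ≈ -1.1350 (local maximum); x = 1/6 + sqrt(61)/6 ≈ 1.4684 (local minimum)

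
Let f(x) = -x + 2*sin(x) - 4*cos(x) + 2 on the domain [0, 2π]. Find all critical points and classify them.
f'(x) = 4*sin(x) + 2*cos(x) - 1

Solve f'(x) = 0 on [0, 2π]:
  f'(x) = 0 ⇔ 4*sin(x) + 2*cos(x) = 1. Write the left side as R·cos(x + φ) with R = √(2² + (-4)²) = 2*sqrt(5), cos φ = sqrt(5)/5, sin φ = -2*sqrt(5)/5; then cos(x + φ) = sqrt(5)/10. Solve for x and keep the solutions lying in [0, 2π].
  ⇒ x = atan((2 + sqrt(19))/(1 - 2*sqrt(19))) + pi ≈ 2.4524, atan((2 - sqrt(19))/(1 + 2*sqrt(19))) + 2*pi ≈ 6.0451

f''(x) = -2*sin(x) + 4*cos(x)
Second-derivative test at each critical point:
  f''(2.4524) = -4.3589 < 0 → local maximum
  f''(6.0451) = 4.3589 > 0 → local minimum

Critical points: x = atan((2 + sqrt(19))/(1 - 2*sqrt(19))) + pi ≈ 2.4524 (local maximum); x = atan((2 - sqrt(19))/(1 + 2*sqrt(19))) + 2*pi ≈ 6.0451 (local minimum)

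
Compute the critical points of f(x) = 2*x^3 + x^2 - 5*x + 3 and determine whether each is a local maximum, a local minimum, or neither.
f'(x) = 6*x^2 + 2*x - 5

Solve f'(x) = 0:
  6*x^2 + 2*x - 5 = 0 has no rational roots; quadratic formula: x = (-2 ± √124)/12.
  ⇒ x = -sqrt(31)/6 - 1/6 ≈ -1.0946, -1/6 + sqrt(31)/6 ≈ 0.7613

f''(x) = 12*x + 2
Second-derivative test at each critical point:
  f''(-1.0946) = -11.1355 < 0 → local maximum
  f''(0.7613) = 11.1355 > 0 → local minimum

Critical points: x = -sqrt(31)/6 - 1/6 ≈ -1.0946 (local maximum); x = -1/6 + sqrt(31)/6 ≈ 0.7613 (local minimum)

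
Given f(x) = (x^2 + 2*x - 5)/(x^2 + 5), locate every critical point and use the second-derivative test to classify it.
f'(x) = 2*(-x^2 + 10*x + 5)/(x^4 + 10*x^2 + 25)

Solve f'(x) = 0:
  f'(x) = -2*(x^2 - 10*x - 5)/(x^2 + 5)^2; the denominator is positive wherever f is defined, so f'(x) = 0 ⇔ -2*x^2 + 20*x + 10 = 0.
  Factor: -2*x^2 + 20*x + 10 = -2*(x^2 - 10*x - 5); x^2 - 10*x - 5 = 0 has no rational roots; quadratic formula: x = (10 ± √120)/2.
  ⇒ x = 5 - sqrt(30) ≈ -0.4772, 5 + sqrt(30) ≈ 10.4772

f''(x) = 4*(x^3 - 15*x^2 - 15*x + 25)/(x^6 + 15*x^4 + 75*x^2 + 125)
Second-derivative test at each critical point:
  f''(-0.4772) = 0.8017 > 0 → local minimum
  f''(10.4772) = -0.0017 < 0 → local maximum

Critical points: x = 5 - sqrt(30) ≈ -0.4772 (local minimum); x = 5 + sqrt(30) ≈ 10.4772 (local maximum)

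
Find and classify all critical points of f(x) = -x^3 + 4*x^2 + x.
f'(x) = -3*x^2 + 8*x + 1

Solve f'(x) = 0:
  3*x^2 - 8*x - 1 = 0 has no rational roots; quadratic formula: x = (8 ± √76)/6.
  ⇒ x = 4/3 - sqrt(19)/3 ≈ -0.1196, 4/3 + sqrt(19)/3 ≈ 2.7863

f''(x) = 8 - 6*x
Second-derivative test at each critical point:
  f''(-0.1196) = 8.7178 > 0 → local minimum
  f''(2.7863) = -8.7178 < 0 → local maximum

Critical points: x = 4/3 - sqrt(19)/3 ≈ -0.1196 (local minimum); x = 4/3 + sqrt(19)/3 ≈ 2.7863 (local maximum)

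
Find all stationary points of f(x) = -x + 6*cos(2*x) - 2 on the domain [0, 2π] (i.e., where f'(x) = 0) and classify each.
f'(x) = -12*sin(2*x) - 1

Solve f'(x) = 0 on [0, 2π]:
  f'(x) = 0 ⇔ sin(2*x) = -1/12, i.e. 2*x = arcsin(-1/12) + 2nπ or 2*x = π − arcsin(-1/12) + 2nπ; keep the solutions lying in [0, 2π].
  ⇒ x = asin(1/12)/2 + pi/2 ≈ 1.6125, pi - asin(1/12)/2 ≈ 3.0999, asin(1/12)/2 + 3*pi/2 ≈ 4.7541, -asin(1/12)/2 + 2*pi ≈ 6.2415

f''(x) = -24*cos(2*x)
Second-derivative test at each critical point:
  f''(1.6125) = 23.9165 > 0 → local minimum
  f''(3.0999) = -23.9165 < 0 → local maximum
  f''(4.7541) = 23.9165 > 0 → local minimum
  f''(6.2415) = -23.9165 < 0 → local maximum

Critical points: x = asin(1/12)/2 + pi/2 ≈ 1.6125 (local minimum); x = pi - asin(1/12)/2 ≈ 3.0999 (local maximum); x = asin(1/12)/2 + 3*pi/2 ≈ 4.7541 (local minimum); x = -asin(1/12)/2 + 2*pi ≈ 6.2415 (local maximum)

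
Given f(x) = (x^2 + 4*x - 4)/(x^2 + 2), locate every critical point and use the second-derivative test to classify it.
f'(x) = 4*(-x^2 + 3*x + 2)/(x^4 + 4*x^2 + 4)

Solve f'(x) = 0:
  f'(x) = -4*(x^2 - 3*x - 2)/(x^2 + 2)^2; the denominator is positive wherever f is defined, so f'(x) = 0 ⇔ -4*x^2 + 12*x + 8 = 0.
  Factor: -4*x^2 + 12*x + 8 = -4*(x^2 - 3*x - 2); x^2 - 3*x - 2 = 0 has no rational roots; quadratic formula: x = (3 ± √17)/2.
  ⇒ x = 3/2 - sqrt(17)/2 ≈ -0.5616, 3/2 + sqrt(17)/2 ≈ 3.5616

f''(x) = 4*(2*x^3 - 9*x^2 - 12*x + 6)/(x^6 + 6*x^4 + 12*x^2 + 8)
Second-derivative test at each critical point:
  f''(-0.5616) = 3.0765 > 0 → local minimum
  f''(3.5616) = -0.0765 < 0 → local maximum

Critical points: x = 3/2 - sqrt(17)/2 ≈ -0.5616 (local minimum); x = 3/2 + sqrt(17)/2 ≈ 3.5616 (local maximum)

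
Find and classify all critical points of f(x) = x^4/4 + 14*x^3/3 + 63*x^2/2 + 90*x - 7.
f'(x) = x^3 + 14*x^2 + 63*x + 90

Solve f'(x) = 0:
  Factor: x^3 + 14*x^2 + 63*x + 90 = (x + 3)*(x + 5)*(x + 6) = 0.
  ⇒ x = -6, -5, -3

f''(x) = 3*x^2 + 28*x + 63
Second-derivative test at each critical point:
  f''(-6) = 3 > 0 → local minimum
  f''(-5) = -2 < 0 → local maximum
  f''(-3) = 6 > 0 → local minimum

Critical points: x = -6 (local minimum); x = -5 (local maximum); x = -3 (local minimum)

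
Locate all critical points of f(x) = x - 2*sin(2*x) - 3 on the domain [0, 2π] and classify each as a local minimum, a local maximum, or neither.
f'(x) = 1 - 4*cos(2*x)

Solve f'(x) = 0 on [0, 2π]:
  f'(x) = 0 ⇔ cos(2*x) = 1/4, i.e. 2*x = ±arccos(1/4) + 2nπ; keep the solutions lying in [0, 2π].
  ⇒ x = acos(1/4)/2 ≈ 0.6591, pi - acos(1/4)/2 ≈ 2.4825, acos(1/4)/2 + pi ≈ 3.8007, -acos(1/4)/2 + 2*pi ≈ 5.6241

f''(x) = 8*sin(2*x)
Second-derivative test at each critical point:
  f''(0.6591) = 7.7460 > 0 → local minimum
  f''(2.4825) = -7.7460 < 0 → local maximum
  f''(3.8007) = 7.7460 > 0 → local minimum
  f''(5.6241) = -7.7460 < 0 → local maximum

Critical points: x = acos(1/4)/2 ≈ 0.6591 (local minimum); x = pi - acos(1/4)/2 ≈ 2.4825 (local maximum); x = acos(1/4)/2 + pi ≈ 3.8007 (local minimum); x = -acos(1/4)/2 + 2*pi ≈ 5.6241 (local maximum)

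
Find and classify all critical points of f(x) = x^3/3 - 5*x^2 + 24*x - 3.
f'(x) = x^2 - 10*x + 24

Solve f'(x) = 0:
  Factor: x^2 - 10*x + 24 = (x - 6)*(x - 4) = 0.
  ⇒ x = 4, 6

f''(x) = 2*x - 10
Second-derivative test at each critical point:
  f''(4) = -2 < 0 → local maximum
  f''(6) = 2 > 0 → local minimum

Critical points: x = 4 (local maximum); x = 6 (local minimum)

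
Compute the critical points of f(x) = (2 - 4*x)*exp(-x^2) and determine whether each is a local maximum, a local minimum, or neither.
f'(x) = 4*(x*(2*x - 1) - 1)*exp(-x^2)

Solve f'(x) = 0:
  f'(x) = (8*x^2 - 4*x - 4)·exp(-x^2) and exp(-x^2) > 0 for every x, so f'(x) = 0 ⇔ 8*x^2 - 4*x - 4 = 0.
  Factor: 8*x^2 - 4*x - 4 = 4*(x - 1)*(2*x + 1) = 0.
  ⇒ x = -1/2, 1

f''(x) = 4*(2*x^2*(1 - 2*x) + 6*x - 1)*exp(-x^2)
Second-derivative test at each critical point:
  f''(-1/2) = -9.3456 < 0 → local maximum
  f''(1) = 4.4146 > 0 → local minimum

Critical points: x = -1/2 (local maximum); x = 1 (local minimum)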